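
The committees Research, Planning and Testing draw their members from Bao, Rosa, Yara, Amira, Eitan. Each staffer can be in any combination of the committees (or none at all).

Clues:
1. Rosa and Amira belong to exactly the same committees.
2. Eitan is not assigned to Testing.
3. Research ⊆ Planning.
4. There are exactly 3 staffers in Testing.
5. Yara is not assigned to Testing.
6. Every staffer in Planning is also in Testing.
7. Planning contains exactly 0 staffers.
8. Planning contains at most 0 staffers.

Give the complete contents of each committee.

Research = {}; Planning = {}; Testing = {Amira, Bao, Rosa}

From (2): Eitan ∉ Testing.
From (5): Yara ∉ Testing.
(4): only 3 candidates remain for Testing, so all are in.
(6) contrapositive: Yara ∉ Planning.
(6) contrapositive: Eitan ∉ Planning.
(7): Planning already has 0, so the rest are out.
(3) contrapositive: Bao ∉ Research.
(3) contrapositive: Rosa ∉ Research.
(3) contrapositive: Yara ∉ Research.
(3) contrapositive: Amira ∉ Research.
(3) contrapositive: Eitan ∉ Research.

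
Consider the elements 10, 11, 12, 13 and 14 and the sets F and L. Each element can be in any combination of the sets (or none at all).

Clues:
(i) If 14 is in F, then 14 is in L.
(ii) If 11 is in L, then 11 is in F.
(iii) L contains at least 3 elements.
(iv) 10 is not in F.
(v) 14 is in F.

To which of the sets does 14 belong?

From (iv): 10 ∉ F.
From (v): 14 ∈ F.
(i): 14 ∈ L.

14: F, L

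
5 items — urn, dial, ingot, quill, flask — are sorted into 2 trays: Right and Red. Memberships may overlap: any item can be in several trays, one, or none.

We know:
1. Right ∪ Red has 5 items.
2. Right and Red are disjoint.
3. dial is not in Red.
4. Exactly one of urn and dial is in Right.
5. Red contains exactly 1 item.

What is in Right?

Right = {dial, flask, ingot, quill}

From (3): dial ∉ Red.
Suppose urn ∈ Right: no assignment then satisfies all the clues, so urn ∉ Right.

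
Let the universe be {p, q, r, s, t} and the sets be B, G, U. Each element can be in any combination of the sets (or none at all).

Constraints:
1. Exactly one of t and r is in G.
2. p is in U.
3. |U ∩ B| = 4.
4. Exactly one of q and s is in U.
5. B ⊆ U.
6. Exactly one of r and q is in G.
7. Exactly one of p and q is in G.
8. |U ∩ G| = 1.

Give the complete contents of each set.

From (2): p ∈ U.
Suppose p ∉ B: no assignment then satisfies all the clues, so p ∈ B.

B = {p, r, s, t}; G = {q, t}; U = {p, r, s, t}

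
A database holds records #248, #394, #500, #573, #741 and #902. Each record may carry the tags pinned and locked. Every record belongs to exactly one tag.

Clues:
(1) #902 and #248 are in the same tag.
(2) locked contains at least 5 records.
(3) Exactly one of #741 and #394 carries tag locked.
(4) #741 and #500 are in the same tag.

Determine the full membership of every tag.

pinned = {#394}; locked = {#248, #500, #573, #741, #902}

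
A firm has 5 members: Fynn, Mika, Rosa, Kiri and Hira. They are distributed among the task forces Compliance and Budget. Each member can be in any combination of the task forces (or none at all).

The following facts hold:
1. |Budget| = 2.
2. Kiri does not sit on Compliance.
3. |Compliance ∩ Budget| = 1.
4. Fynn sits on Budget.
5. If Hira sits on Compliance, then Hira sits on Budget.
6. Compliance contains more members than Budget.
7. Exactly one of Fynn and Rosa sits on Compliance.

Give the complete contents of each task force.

From (2): Kiri ∉ Compliance.
From (4): Fynn ∈ Budget.
Suppose Fynn ∈ Compliance: no assignment then satisfies all the clues, so Fynn ∉ Compliance.

Compliance = {Hira, Mika, Rosa}; Budget = {Fynn, Hira}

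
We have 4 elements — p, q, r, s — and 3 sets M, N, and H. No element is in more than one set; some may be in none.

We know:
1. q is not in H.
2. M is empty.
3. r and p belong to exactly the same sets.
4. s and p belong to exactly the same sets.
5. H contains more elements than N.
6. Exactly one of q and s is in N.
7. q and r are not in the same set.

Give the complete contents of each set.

M = {}; N = {q}; H = {p, r, s}

From (1): q ∉ H.
(2): M already has 0, so the rest are out.
Suppose p ∈ N: no assignment then satisfies all the clues, so p ∉ N.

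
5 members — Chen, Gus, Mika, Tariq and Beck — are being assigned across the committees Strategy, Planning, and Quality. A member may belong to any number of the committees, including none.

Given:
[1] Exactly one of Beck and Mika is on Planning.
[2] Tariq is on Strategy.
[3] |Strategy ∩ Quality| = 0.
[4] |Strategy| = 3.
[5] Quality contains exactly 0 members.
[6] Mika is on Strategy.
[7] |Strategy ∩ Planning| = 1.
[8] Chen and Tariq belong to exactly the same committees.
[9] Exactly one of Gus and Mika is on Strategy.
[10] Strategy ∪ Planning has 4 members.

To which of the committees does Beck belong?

From (2): Tariq ∈ Strategy.
From (6): Mika ∈ Strategy.
(5): Quality already has 0, so the rest are out.
(8): Chen matches Tariq: Chen ∈ Strategy.
(9) (exactly one): Gus ∉ Strategy.
(4): Strategy already has 3, so the rest are out.
Suppose Beck ∈ Planning: no assignment then satisfies all the clues, so Beck ∉ Planning.

Beck: none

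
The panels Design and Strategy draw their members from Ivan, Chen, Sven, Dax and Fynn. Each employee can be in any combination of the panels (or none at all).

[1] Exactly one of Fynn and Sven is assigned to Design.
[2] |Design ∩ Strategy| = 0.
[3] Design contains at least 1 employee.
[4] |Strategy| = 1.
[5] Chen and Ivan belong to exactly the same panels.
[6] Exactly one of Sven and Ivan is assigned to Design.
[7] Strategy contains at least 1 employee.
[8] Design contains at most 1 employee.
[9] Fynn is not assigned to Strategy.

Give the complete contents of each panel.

Design = {Sven}; Strategy = {Dax}

From (9): Fynn ∉ Strategy.
Suppose Ivan ∈ Design: no assignment then satisfies all the clues, so Ivan ∉ Design.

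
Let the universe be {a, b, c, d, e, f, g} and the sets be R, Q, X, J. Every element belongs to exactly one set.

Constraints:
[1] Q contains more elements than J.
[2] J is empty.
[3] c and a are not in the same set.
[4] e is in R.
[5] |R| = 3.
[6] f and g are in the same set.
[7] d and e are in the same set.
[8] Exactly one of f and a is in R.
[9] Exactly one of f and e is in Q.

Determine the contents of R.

R = {a, d, e}

From (4): e ∈ R.
(2): J already has 0, so the rest are out.
(7): d matches e: d ∈ R.
(9) (exactly one): f ∈ Q.
(6): g matches f: g ∉ R.
(6): g matches f: g ∈ Q.
(8) (exactly one): a ∈ R.
(3): c ∉ R.
(5): R already has 3, so the rest are out.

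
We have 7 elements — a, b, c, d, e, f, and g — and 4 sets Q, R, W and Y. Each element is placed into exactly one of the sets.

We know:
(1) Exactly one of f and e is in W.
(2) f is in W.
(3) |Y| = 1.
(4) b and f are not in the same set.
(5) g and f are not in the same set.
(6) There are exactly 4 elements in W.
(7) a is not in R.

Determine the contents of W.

W = {a, c, d, f}

From (2): f ∈ W.
From (7): a ∉ R.
(1) (exactly one): e ∉ W.
(4): b ∉ W.
(5): g ∉ W.
(6): only 4 candidates remain for W, so all are in.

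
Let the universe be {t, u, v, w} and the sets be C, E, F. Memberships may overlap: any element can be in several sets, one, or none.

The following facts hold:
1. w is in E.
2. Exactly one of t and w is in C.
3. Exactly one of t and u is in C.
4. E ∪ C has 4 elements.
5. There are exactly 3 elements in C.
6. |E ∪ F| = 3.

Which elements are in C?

C = {u, v, w}

From (1): w ∈ E.
Suppose t ∈ C: no assignment then satisfies all the clues, so t ∉ C.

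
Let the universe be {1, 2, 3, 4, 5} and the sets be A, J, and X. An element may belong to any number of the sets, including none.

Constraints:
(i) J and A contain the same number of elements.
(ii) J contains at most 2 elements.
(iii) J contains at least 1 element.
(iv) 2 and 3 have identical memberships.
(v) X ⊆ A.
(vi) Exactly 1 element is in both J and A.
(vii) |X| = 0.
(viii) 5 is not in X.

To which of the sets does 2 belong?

2: none

From (viii): 5 ∉ X.
(vii): X already has 0, so the rest are out.
Suppose 2 ∈ A: no assignment then satisfies all the clues, so 2 ∉ A.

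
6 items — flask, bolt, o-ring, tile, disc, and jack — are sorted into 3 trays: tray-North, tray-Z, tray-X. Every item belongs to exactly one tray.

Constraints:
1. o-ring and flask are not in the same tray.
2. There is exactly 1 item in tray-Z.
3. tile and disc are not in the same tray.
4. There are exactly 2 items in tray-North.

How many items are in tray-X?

3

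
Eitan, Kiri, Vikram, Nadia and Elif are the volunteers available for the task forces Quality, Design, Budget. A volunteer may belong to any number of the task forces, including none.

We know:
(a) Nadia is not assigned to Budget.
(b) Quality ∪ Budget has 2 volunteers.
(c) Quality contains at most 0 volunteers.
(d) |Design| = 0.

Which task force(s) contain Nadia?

From (a): Nadia ∉ Budget.
(c): Quality already has 0, so the rest are out.
(d): Design already has 0, so the rest are out.

Nadia: none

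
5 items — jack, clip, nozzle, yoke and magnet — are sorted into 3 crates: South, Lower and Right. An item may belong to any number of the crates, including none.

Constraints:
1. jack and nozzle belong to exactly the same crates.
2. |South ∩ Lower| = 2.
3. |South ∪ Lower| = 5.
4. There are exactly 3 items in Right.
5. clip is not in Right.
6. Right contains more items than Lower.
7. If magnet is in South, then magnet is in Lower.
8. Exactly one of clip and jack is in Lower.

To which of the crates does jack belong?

jack: Right, South

From (5): clip ∉ Right.
Suppose jack ∉ South: no assignment then satisfies all the clues, so jack ∈ South.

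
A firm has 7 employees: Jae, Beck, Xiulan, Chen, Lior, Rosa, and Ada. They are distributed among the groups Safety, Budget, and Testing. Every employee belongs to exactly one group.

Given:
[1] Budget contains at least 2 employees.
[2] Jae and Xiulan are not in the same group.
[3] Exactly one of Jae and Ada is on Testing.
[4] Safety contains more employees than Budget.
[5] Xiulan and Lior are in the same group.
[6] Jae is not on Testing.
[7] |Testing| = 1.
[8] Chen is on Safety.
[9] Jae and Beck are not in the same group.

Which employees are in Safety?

Safety = {Beck, Chen, Lior, Xiulan}

From (6): Jae ∉ Testing.
From (8): Chen ∈ Safety.
(3) (exactly one): Ada ∈ Testing.
(7): Testing already has 1, so the rest are out.
Suppose Jae ∈ Safety: no assignment then satisfies all the clues, so Jae ∉ Safety.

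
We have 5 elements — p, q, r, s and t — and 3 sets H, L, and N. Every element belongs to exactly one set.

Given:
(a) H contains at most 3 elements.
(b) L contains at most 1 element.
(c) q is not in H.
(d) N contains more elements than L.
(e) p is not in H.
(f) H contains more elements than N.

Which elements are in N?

N = {p, q}

From (c): q ∉ H.
From (e): p ∉ H.
Suppose p ∉ N: no assignment then satisfies all the clues, so p ∈ N.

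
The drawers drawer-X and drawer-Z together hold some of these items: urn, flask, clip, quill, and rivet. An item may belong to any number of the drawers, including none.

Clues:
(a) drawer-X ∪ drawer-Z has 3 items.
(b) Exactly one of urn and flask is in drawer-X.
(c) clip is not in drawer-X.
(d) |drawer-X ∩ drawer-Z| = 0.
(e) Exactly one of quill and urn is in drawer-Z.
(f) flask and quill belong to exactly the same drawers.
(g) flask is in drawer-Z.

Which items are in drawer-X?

drawer-X = {urn}

From (c): clip ∉ drawer-X.
From (g): flask ∈ drawer-Z.
(f): quill matches flask: quill ∈ drawer-Z.
(e) (exactly one): urn ∉ drawer-Z.
Suppose urn ∉ drawer-X: no assignment then satisfies all the clues, so urn ∈ drawer-X.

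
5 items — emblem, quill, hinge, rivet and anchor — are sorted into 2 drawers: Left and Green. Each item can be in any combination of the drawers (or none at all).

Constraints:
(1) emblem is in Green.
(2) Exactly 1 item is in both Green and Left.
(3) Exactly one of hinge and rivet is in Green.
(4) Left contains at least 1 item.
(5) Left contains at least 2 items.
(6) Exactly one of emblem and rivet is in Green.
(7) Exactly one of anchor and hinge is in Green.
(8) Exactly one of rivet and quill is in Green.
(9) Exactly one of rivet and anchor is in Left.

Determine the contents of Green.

Green = {emblem, hinge, quill}

From (1): emblem ∈ Green.
(6) (exactly one): rivet ∉ Green.
(8) (exactly one): quill ∈ Green.
(3) (exactly one): hinge ∈ Green.
(7) (exactly one): anchor ∉ Green.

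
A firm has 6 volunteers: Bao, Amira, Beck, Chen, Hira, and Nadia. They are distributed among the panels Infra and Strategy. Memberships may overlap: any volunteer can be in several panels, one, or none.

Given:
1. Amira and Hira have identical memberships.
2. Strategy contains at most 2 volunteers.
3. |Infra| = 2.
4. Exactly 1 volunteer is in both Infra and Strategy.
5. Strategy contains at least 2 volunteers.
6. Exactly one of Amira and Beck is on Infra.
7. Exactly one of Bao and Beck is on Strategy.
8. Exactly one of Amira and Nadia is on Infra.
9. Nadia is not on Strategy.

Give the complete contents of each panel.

Infra = {Beck, Nadia}; Strategy = {Beck, Chen}

From (9): Nadia ∉ Strategy.
Suppose Bao ∈ Infra: no assignment then satisfies all the clues, so Bao ∉ Infra.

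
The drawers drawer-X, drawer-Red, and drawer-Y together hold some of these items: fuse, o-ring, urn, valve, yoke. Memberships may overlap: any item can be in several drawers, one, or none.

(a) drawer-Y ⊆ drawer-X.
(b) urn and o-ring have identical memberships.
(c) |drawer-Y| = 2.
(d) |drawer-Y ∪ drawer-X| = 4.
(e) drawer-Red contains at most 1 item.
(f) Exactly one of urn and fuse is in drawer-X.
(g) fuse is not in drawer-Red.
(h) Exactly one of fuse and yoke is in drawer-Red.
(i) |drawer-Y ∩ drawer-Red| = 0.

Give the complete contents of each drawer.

drawer-X = {o-ring, urn, valve, yoke}; drawer-Red = {yoke}; drawer-Y = {o-ring, urn}

From (g): fuse ∉ drawer-Red.
(h) (exactly one): yoke ∈ drawer-Red.
(e): drawer-Red already has 1, so the rest are out.
Suppose fuse ∈ drawer-X: no assignment then satisfies all the clues, so fuse ∉ drawer-X.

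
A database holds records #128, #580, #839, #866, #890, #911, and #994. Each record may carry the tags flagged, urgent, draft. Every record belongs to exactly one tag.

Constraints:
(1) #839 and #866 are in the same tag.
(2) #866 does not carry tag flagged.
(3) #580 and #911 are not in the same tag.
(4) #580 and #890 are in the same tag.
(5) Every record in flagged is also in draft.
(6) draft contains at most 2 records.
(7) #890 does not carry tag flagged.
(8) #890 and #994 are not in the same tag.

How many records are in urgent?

5

From (2): #866 ∉ flagged.
From (7): #890 ∉ flagged.
(1): #839 matches #866: #839 ∉ flagged.
(4): #580 matches #890: #580 ∉ flagged.
Suppose #128 ∈ flagged: no assignment then satisfies all the clues, so #128 ∉ flagged.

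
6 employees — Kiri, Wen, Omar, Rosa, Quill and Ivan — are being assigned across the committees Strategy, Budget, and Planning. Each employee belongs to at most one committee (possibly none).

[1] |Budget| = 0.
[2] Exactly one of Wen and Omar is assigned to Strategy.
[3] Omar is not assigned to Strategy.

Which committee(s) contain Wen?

From (3): Omar ∉ Strategy.
(1): Budget already has 0, so the rest are out.
(2) (exactly one): Wen ∈ Strategy.

Wen: Strategy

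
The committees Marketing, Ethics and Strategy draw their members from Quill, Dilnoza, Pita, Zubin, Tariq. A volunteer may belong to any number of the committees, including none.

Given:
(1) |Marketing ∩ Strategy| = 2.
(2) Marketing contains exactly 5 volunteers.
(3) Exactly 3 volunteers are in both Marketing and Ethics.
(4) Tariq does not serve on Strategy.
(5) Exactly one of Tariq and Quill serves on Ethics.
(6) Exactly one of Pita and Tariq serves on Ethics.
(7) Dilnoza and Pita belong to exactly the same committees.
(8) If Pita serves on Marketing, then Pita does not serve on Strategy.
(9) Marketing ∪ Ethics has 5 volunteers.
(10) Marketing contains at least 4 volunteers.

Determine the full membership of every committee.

Marketing = {Dilnoza, Pita, Quill, Tariq, Zubin}; Ethics = {Dilnoza, Pita, Quill}; Strategy = {Quill, Zubin}

From (4): Tariq ∉ Strategy.
(2): only 5 candidates remain for Marketing, so all are in.
(8): Pita ∉ Strategy.
(7): Dilnoza matches Pita: Dilnoza ∉ Strategy.
Suppose Quill ∉ Ethics: no assignment then satisfies all the clues, so Quill ∈ Ethics.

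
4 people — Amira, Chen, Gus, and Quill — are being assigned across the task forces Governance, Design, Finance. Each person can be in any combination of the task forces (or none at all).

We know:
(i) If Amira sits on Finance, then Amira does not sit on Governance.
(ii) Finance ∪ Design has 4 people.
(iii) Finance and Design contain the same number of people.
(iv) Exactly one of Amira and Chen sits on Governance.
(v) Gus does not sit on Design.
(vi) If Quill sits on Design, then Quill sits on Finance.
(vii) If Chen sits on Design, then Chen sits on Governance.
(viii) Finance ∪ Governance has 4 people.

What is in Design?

Design = {Amira, Chen, Quill}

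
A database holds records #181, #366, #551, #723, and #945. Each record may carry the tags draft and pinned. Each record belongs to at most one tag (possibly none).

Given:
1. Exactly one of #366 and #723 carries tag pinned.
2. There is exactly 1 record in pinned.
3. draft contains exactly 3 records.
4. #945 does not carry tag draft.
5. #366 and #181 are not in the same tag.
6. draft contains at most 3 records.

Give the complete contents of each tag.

draft = {#181, #551, #723}; pinned = {#366}

From (4): #945 ∉ draft.
Suppose #181 ∉ draft: no assignment then satisfies all the clues, so #181 ∈ draft.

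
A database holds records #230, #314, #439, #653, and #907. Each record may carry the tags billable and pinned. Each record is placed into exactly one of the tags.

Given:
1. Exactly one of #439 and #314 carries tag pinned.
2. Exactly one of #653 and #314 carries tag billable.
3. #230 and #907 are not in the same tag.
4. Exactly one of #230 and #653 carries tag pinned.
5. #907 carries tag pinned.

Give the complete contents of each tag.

billable = {#230, #314}; pinned = {#439, #653, #907}

From (5): #907 ∈ pinned.
(3): #230 ∉ pinned.
(4) (exactly one): #653 ∈ pinned.
Only one tag left: #230 ∈ billable.
(2) (exactly one): #314 ∈ billable.
(1) (exactly one): #439 ∈ pinned.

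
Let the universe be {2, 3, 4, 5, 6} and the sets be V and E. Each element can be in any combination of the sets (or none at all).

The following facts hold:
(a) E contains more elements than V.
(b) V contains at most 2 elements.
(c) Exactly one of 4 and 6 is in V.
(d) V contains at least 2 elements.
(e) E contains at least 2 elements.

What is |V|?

2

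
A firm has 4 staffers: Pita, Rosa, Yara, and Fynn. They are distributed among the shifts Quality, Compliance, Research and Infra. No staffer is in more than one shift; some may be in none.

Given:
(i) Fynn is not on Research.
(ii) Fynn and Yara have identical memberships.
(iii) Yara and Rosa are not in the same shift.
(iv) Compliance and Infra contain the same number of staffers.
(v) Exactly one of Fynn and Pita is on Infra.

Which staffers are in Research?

Research = {}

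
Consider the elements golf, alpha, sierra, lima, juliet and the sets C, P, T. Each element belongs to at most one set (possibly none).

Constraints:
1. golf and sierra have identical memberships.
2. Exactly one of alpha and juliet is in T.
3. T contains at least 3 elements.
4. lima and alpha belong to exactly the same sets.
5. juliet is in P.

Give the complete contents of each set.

C = {}; P = {juliet}; T = {alpha, golf, lima, sierra}

From (5): juliet ∈ P.
(2) (exactly one): alpha ∈ T.
(4): lima matches alpha: lima ∉ C.
(4): lima matches alpha: lima ∉ P.
(4): lima matches alpha: lima ∈ T.
Suppose golf ∈ C: no assignment then satisfies all the clues, so golf ∉ C.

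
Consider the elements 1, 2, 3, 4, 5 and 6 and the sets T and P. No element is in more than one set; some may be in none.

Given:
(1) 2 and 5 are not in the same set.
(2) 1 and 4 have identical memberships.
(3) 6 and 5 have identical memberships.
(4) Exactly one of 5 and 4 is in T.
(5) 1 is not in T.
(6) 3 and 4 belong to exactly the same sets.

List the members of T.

T = {5, 6}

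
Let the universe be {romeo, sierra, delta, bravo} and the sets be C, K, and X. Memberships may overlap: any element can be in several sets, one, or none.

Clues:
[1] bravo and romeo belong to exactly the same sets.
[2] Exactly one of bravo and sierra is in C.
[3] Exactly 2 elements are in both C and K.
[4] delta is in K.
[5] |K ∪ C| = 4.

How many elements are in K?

4

From (4): delta ∈ K.
Suppose romeo ∉ K: no assignment then satisfies all the clues, so romeo ∈ K.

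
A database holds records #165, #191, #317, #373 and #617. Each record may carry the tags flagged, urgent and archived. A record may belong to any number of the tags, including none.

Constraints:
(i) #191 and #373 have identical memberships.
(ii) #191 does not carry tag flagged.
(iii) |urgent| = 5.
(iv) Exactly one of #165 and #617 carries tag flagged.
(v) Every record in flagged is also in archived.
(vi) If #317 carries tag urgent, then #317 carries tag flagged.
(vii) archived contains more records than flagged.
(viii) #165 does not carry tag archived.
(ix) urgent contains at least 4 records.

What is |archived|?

4

From (ii): #191 ∉ flagged.
From (viii): #165 ∉ archived.
(i): #373 matches #191: #373 ∉ flagged.
(iii): only 5 candidates remain for urgent, so all are in.
(v) contrapositive: #165 ∉ flagged.
(vi): #317 ∈ flagged.
(iv) (exactly one): #617 ∈ flagged.
(v) with #317 ∈ flagged: #317 ∈ archived.
(v) with #617 ∈ flagged: #617 ∈ archived.
Suppose #191 ∉ archived: no assignment then satisfies all the clues, so #191 ∈ archived.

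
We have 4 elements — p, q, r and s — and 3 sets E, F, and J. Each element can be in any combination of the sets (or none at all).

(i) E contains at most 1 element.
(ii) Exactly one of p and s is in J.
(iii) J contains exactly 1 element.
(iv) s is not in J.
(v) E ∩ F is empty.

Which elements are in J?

From (iv): s ∉ J.
(ii) (exactly one): p ∈ J.
(iii): J already has 1, so the rest are out.

J = {p}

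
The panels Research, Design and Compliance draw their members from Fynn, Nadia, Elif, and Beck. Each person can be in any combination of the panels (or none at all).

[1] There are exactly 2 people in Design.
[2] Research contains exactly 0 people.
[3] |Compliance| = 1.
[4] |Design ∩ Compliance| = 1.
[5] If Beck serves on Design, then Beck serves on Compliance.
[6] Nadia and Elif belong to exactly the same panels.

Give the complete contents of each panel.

Research = {}; Design = {Beck, Fynn}; Compliance = {Beck}

(2): Research already has 0, so the rest are out.
Suppose Fynn ∉ Design: no assignment then satisfies all the clues, so Fynn ∈ Design.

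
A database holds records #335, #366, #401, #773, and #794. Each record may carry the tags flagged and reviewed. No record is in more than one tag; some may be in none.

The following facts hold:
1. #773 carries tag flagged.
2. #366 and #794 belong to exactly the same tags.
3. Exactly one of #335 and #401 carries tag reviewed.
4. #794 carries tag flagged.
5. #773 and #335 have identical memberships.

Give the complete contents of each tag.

flagged = {#335, #366, #773, #794}; reviewed = {#401}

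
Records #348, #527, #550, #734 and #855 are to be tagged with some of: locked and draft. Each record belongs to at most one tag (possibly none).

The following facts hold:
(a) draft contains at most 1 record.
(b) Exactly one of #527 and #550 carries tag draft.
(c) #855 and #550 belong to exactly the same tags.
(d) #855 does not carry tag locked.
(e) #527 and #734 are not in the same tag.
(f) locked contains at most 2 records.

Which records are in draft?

draft = {#527}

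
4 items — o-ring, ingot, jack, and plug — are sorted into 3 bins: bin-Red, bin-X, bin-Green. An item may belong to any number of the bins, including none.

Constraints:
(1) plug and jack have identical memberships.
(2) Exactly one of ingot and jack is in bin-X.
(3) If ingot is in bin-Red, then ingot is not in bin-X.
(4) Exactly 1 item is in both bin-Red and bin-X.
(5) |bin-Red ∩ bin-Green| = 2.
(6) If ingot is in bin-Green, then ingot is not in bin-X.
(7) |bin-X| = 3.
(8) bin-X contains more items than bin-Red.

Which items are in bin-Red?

bin-Red = {ingot, o-ring}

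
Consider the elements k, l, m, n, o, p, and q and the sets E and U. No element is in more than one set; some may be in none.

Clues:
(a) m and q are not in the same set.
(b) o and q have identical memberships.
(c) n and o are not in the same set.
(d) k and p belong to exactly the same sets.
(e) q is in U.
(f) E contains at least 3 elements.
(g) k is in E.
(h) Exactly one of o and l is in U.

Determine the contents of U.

From (e): q ∈ U.
From (g): k ∈ E.
(a): m ∉ U.
(b): o matches q: o ∉ E.
(b): o matches q: o ∈ U.
(c): n ∉ U.
(d): p matches k: p ∈ E.
(h) (exactly one): l ∉ U.

U = {o, q}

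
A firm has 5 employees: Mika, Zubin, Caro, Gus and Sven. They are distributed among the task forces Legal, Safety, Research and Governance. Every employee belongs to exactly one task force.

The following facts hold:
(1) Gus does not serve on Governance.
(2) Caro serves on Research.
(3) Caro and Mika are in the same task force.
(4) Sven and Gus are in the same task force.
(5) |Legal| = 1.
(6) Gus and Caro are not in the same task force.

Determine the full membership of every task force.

Legal = {Zubin}; Safety = {Gus, Sven}; Research = {Caro, Mika}; Governance = {}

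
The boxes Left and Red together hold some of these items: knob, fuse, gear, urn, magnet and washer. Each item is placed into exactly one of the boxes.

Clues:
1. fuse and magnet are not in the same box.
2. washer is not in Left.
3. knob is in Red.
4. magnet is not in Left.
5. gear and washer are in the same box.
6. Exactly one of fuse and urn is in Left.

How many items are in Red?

From (2): washer ∉ Left.
From (3): knob ∈ Red.
From (4): magnet ∉ Left.
(5): gear matches washer: gear ∉ Left.
Only one box left: gear ∈ Red.
Only one box left: magnet ∈ Red.
Only one box left: washer ∈ Red.
(1): fuse ∉ Red.
Only one box left: fuse ∈ Left.
(6) (exactly one): urn ∉ Left.
Only one box left: urn ∈ Red.

5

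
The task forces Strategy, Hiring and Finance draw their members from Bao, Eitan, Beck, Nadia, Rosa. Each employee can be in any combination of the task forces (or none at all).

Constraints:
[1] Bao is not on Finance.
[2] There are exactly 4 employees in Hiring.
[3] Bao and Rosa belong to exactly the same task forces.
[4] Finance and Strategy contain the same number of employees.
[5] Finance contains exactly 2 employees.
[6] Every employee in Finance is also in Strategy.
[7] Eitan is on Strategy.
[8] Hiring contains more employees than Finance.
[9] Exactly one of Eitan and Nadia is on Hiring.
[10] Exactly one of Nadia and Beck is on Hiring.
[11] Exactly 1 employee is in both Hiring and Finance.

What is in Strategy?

Strategy = {Eitan, Nadia}

From (1): Bao ∉ Finance.
From (7): Eitan ∈ Strategy.
(3): Rosa matches Bao: Rosa ∉ Finance.
Suppose Bao ∈ Strategy: no assignment then satisfies all the clues, so Bao ∉ Strategy.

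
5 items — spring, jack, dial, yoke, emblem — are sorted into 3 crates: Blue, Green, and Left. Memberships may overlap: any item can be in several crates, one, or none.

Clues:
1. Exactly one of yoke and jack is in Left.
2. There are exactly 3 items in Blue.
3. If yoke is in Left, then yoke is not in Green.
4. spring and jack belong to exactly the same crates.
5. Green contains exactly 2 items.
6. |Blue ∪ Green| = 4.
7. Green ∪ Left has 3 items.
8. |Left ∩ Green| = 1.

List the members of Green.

Green = {dial, emblem}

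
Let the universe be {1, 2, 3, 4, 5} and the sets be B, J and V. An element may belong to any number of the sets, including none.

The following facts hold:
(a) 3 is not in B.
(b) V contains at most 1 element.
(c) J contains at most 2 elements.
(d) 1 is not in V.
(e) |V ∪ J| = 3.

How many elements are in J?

2

From (a): 3 ∉ B.
From (d): 1 ∉ V.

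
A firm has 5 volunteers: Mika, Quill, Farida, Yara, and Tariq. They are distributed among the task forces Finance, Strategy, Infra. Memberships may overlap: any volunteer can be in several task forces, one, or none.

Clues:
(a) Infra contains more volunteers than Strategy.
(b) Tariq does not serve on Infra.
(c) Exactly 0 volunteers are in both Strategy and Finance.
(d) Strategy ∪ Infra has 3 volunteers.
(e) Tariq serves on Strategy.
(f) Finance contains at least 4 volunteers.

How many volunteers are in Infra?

2

From (b): Tariq ∉ Infra.
From (e): Tariq ∈ Strategy.
Suppose Mika ∉ Finance: no assignment then satisfies all the clues, so Mika ∈ Finance.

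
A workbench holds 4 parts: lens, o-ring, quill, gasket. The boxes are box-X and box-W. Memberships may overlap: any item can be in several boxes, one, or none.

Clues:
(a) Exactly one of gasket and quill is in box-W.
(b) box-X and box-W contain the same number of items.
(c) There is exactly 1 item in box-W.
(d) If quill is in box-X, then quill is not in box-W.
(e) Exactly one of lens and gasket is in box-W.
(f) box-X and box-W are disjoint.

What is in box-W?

box-W = {gasket}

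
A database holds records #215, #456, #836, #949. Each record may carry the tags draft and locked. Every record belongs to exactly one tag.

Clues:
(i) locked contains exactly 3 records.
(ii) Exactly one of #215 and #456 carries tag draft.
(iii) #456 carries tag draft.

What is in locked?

From (iii): #456 ∈ draft.
(i): only 3 candidates remain for locked, so all are in.

locked = {#215, #836, #949}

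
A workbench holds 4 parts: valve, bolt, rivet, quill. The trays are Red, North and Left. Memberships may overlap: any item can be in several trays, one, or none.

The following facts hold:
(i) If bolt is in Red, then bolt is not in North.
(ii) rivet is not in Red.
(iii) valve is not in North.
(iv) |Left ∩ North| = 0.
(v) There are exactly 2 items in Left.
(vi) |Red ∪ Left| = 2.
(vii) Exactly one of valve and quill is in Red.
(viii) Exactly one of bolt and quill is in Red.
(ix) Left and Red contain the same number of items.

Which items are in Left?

Left = {bolt, valve}

From (ii): rivet ∉ Red.
From (iii): valve ∉ North.
Suppose valve ∉ Left: no assignment then satisfies all the clues, so valve ∈ Left.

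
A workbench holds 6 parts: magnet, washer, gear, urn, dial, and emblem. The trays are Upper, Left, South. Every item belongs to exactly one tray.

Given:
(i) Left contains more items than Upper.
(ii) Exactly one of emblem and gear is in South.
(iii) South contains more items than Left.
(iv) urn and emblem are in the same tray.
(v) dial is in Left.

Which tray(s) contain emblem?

emblem: South

From (v): dial ∈ Left.
Suppose emblem ∈ Upper: no assignment then satisfies all the clues, so emblem ∉ Upper.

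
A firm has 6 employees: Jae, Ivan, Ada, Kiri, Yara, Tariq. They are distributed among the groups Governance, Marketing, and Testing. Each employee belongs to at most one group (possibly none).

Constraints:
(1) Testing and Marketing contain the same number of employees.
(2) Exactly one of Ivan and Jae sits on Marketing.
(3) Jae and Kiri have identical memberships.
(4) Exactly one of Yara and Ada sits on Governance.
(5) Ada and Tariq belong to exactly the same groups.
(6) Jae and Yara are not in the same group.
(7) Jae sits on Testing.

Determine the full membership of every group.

Governance = {Ada, Tariq}; Marketing = {Ivan, Yara}; Testing = {Jae, Kiri}

From (7): Jae ∈ Testing.
(2) (exactly one): Ivan ∈ Marketing.
(3): Kiri matches Jae: Kiri ∉ Governance.
(3): Kiri matches Jae: Kiri ∉ Marketing.
(3): Kiri matches Jae: Kiri ∈ Testing.
(6): Yara ∉ Testing.
Suppose Ada ∉ Governance: no assignment then satisfies all the clues, so Ada ∈ Governance.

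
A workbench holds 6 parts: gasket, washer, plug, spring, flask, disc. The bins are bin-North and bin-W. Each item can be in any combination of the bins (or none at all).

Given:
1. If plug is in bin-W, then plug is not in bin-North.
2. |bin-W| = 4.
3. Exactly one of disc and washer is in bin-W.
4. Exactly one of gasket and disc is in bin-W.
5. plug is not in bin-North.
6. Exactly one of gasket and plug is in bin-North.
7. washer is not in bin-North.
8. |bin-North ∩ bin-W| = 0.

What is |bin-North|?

1

From (5): plug ∉ bin-North.
From (7): washer ∉ bin-North.
(6) (exactly one): gasket ∈ bin-North.
Suppose gasket ∈ bin-W: no assignment then satisfies all the clues, so gasket ∉ bin-W.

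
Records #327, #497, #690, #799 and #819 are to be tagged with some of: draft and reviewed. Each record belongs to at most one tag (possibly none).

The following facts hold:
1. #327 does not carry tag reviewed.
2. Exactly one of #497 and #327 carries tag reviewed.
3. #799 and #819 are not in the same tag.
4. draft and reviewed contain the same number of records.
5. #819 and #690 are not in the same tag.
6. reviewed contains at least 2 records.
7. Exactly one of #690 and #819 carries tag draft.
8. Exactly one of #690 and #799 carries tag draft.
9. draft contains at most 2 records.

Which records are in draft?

draft = {#327, #690}

From (1): #327 ∉ reviewed.
(2) (exactly one): #497 ∈ reviewed.
Suppose #327 ∉ draft: no assignment then satisfies all the clues, so #327 ∈ draft.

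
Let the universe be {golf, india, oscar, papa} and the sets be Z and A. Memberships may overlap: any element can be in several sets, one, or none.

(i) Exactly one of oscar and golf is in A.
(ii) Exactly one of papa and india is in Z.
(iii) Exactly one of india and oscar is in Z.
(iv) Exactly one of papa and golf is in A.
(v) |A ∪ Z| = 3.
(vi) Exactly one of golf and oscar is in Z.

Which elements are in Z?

Z = {oscar, papa}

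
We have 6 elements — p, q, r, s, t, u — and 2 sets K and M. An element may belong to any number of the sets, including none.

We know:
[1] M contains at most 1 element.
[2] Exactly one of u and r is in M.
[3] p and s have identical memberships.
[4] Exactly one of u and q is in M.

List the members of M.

M = {u}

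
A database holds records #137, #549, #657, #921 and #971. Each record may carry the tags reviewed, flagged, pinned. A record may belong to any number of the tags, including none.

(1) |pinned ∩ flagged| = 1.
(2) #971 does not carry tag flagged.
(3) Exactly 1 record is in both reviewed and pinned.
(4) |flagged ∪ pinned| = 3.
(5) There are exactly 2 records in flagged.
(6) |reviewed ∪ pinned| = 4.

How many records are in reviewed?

3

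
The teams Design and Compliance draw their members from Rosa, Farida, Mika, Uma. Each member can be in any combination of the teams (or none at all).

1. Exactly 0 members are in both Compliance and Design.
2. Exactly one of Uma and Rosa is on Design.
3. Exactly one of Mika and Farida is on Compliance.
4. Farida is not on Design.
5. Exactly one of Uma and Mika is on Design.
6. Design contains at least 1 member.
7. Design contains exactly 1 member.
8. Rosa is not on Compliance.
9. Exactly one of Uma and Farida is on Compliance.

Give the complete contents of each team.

From (4): Farida ∉ Design.
From (8): Rosa ∉ Compliance.
Suppose Rosa ∈ Design: no assignment then satisfies all the clues, so Rosa ∉ Design.

Design = {Uma}; Compliance = {Farida}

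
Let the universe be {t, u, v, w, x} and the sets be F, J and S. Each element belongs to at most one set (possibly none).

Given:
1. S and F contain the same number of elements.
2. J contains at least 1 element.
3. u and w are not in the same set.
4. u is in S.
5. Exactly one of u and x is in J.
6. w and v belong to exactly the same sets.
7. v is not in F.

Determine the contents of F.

F = {t}

From (4): u ∈ S.
From (7): v ∉ F.
(3): w ∉ S.
(5) (exactly one): x ∈ J.
(6): w matches v: w ∉ F.
(6): v matches w: v ∉ S.
Suppose t ∉ F: no assignment then satisfies all the clues, so t ∈ F.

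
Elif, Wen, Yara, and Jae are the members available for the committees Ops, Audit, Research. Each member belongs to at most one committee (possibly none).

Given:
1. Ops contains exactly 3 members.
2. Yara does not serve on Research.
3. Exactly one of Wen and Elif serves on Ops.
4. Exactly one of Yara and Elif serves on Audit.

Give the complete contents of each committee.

Ops = {Jae, Wen, Yara}; Audit = {Elif}; Research = {}

From (2): Yara ∉ Research.
Suppose Elif ∈ Ops: no assignment then satisfies all the clues, so Elif ∉ Ops.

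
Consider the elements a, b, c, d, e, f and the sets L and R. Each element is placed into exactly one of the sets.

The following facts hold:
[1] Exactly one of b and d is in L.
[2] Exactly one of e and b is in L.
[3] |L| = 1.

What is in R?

R = {a, c, d, e, f}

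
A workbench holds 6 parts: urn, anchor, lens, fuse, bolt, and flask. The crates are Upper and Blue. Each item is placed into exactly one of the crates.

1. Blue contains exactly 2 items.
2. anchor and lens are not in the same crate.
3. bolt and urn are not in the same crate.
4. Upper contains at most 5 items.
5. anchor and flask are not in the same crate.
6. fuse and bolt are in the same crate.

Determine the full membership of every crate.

Upper = {bolt, flask, fuse, lens}; Blue = {anchor, urn}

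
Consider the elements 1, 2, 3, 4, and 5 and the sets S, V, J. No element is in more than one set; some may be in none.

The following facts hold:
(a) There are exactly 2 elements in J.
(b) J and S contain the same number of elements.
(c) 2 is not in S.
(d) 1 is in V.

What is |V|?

1

From (c): 2 ∉ S.
From (d): 1 ∈ V.
Suppose 2 ∈ V: no assignment then satisfies all the clues, so 2 ∉ V.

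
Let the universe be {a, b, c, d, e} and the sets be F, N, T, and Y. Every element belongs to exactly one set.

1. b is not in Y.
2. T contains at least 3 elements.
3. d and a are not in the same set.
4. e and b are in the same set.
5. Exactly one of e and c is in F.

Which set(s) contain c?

From (1): b ∉ Y.
(4): e matches b: e ∉ Y.
Suppose c ∉ F: no assignment then satisfies all the clues, so c ∈ F.

c: F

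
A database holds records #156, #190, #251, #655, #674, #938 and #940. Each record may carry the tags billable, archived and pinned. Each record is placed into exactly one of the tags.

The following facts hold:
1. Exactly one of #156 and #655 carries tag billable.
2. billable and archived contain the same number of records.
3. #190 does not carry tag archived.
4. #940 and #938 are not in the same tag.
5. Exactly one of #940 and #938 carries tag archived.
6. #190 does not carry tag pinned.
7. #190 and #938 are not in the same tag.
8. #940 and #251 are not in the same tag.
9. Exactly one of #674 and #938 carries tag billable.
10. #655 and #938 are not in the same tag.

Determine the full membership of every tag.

billable = {#190, #655, #674}; archived = {#156, #251, #938}; pinned = {#940}

From (3): #190 ∉ archived.
From (6): #190 ∉ pinned.
Only one tag left: #190 ∈ billable.
(7): #938 ∉ billable.
(9) (exactly one): #674 ∈ billable.
Suppose #156 ∈ billable: no assignment then satisfies all the clues, so #156 ∉ billable.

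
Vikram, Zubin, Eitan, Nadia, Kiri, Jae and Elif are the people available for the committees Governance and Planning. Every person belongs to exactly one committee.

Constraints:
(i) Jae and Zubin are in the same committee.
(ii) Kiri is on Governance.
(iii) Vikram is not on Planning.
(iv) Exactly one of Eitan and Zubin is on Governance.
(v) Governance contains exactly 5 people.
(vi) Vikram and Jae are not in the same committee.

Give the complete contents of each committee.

From (ii): Kiri ∈ Governance.
From (iii): Vikram ∉ Planning.
Only one committee left: Vikram ∈ Governance.
(vi): Jae ∉ Governance.
Only one committee left: Jae ∈ Planning.
(i): Zubin matches Jae: Zubin ∉ Governance.
(i): Zubin matches Jae: Zubin ∈ Planning.
(iv) (exactly one): Eitan ∈ Governance.
(v): only 5 candidates remain for Governance, so all are in.

Governance = {Eitan, Elif, Kiri, Nadia, Vikram}; Planning = {Jae, Zubin}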